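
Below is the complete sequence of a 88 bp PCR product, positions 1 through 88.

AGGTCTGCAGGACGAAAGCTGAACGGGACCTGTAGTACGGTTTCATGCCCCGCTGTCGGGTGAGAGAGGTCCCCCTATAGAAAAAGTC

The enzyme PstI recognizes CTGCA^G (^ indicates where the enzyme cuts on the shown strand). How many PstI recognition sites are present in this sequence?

CTGCAG occurs starting at position 5.
PstI cuts at 1 site.

1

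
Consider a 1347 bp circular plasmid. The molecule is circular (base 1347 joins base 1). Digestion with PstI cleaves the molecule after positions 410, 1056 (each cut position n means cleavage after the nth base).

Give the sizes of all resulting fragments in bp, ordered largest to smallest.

701, 646 bp

Circular molecule, 2 cuts → 2 fragments:
  1056 − 410 = 646 bp
  wrap: 1347 − 1056 + 410 = 701 bp
Sorted largest to smallest: 701, 646 bp.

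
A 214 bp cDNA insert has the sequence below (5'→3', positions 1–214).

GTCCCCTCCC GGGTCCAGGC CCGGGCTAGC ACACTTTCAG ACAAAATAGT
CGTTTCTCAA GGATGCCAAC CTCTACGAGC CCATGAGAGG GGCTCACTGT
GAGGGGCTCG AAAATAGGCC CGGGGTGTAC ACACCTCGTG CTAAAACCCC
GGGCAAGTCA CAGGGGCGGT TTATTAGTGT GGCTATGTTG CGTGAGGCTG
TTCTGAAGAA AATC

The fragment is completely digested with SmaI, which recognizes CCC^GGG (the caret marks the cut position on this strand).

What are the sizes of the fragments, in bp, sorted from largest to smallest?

99, 64, 29, 12, 10 bp

SmaI sites (CCCGGG) start at positions 8, 20, 119, 148.
SmaI cuts after base 3 of each site, so after positions 10, 22, 121, 150.
Linear molecule, 4 cuts → 5 fragments:
  1–10 → 10 bp
  11–22 → 12 bp
  23–121 → 99 bp
  122–150 → 29 bp
  151–214 → 64 bp
Sorted largest to smallest: 99, 64, 29, 12, 10 bp.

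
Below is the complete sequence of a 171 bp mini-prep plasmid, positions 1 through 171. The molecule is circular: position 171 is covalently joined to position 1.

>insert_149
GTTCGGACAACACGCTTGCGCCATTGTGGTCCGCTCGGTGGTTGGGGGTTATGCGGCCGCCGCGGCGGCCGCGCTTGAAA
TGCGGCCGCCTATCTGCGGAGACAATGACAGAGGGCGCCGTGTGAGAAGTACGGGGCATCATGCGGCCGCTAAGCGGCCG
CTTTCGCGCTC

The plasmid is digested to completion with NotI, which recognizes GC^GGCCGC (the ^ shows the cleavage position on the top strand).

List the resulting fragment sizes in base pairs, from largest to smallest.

70, 61, 17, 12, 11 bp

NotI sites (GCGGCCGC) start at positions 53, 65, 82, 143, 154.
NotI cuts after base 2 of each site, so after positions 54, 66, 83, 144, 155.
Circular molecule, 5 cuts → 5 fragments:
  55–66 → 12 bp
  67–83 → 17 bp
  84–144 → 61 bp
  145–155 → 11 bp
  156–171 then 1–54 → 16 + 54 = 70 bp
Sorted largest to smallest: 70, 61, 17, 12, 11 bp.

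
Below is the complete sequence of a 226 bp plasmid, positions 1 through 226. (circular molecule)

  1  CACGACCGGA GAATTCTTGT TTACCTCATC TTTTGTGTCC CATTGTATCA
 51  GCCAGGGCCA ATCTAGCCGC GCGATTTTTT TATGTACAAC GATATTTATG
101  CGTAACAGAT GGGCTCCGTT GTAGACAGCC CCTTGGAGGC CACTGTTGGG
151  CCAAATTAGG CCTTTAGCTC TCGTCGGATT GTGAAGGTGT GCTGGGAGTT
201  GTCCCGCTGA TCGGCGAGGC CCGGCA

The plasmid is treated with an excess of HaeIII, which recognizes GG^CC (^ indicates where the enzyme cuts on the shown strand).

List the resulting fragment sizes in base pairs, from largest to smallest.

82, 64, 59, 11, 10 bp

HaeIII sites (GGCC) start at positions 56, 138, 149, 159, 218.
HaeIII cuts after base 2 of each site, so after positions 57, 139, 150, 160, 219.
Circular molecule, 5 cuts → 5 fragments:
  58–139 → 82 bp
  140–150 → 11 bp
  151–160 → 10 bp
  161–219 → 59 bp
  220–226 then 1–57 → 7 + 57 = 64 bp
Sorted largest to smallest: 82, 64, 59, 11, 10 bp.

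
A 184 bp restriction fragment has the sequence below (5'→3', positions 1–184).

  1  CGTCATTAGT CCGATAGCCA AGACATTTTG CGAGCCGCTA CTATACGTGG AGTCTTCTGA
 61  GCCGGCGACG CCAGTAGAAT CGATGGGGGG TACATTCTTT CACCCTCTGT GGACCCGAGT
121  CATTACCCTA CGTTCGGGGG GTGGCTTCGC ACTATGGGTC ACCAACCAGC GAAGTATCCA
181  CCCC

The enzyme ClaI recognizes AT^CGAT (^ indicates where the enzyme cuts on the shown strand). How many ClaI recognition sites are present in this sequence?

1

ATCGAT occurs starting at position 79.
ClaI cuts at 1 site.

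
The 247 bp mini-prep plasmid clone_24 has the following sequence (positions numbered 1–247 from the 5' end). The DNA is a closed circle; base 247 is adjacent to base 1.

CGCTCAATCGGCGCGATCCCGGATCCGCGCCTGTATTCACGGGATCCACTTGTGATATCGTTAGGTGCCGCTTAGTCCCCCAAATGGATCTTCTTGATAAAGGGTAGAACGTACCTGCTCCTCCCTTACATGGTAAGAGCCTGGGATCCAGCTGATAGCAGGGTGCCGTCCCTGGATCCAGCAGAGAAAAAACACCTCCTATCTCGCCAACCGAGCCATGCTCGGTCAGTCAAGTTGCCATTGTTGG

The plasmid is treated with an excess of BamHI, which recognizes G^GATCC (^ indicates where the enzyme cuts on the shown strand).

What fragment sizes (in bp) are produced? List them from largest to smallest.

102, 94, 30, 21 bp

BamHI sites (GGATCC) start at positions 21, 42, 144, 174.
BamHI cuts after the first base of each site, so after positions 21, 42, 144, 174.
Circular molecule, 4 cuts → 4 fragments:
  22–42 → 21 bp
  43–144 → 102 bp
  145–174 → 30 bp
  175–247 then 1–21 → 73 + 21 = 94 bp
Sorted largest to smallest: 102, 94, 30, 21 bp.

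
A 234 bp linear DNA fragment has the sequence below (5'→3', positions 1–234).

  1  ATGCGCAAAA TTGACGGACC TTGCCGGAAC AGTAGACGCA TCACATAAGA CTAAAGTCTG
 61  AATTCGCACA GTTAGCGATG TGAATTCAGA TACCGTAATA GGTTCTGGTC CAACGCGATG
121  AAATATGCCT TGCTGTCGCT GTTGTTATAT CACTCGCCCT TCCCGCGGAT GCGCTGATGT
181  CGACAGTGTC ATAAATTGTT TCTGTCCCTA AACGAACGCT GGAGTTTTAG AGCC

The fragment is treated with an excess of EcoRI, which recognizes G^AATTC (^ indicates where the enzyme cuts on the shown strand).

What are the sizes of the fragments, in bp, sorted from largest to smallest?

152, 60, 22 bp

EcoRI sites (GAATTC) start at positions 60, 82.
EcoRI cuts after the first base of each site, so after positions 60, 82.
Linear molecule, 2 cuts → 3 fragments:
  1–60 → 60 bp
  61–82 → 22 bp
  83–234 → 152 bp
Sorted largest to smallest: 152, 60, 22 bp.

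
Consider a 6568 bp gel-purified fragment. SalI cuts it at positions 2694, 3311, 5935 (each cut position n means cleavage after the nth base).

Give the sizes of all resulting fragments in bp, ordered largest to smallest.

2694, 2624, 633, 617 bp

Linear molecule, 3 cuts → 4 fragments:
  2694 − 0 = 2694 bp
  3311 − 2694 = 617 bp
  5935 − 3311 = 2624 bp
  6568 − 5935 = 633 bp
Sorted largest to smallest: 2694, 2624, 633, 617 bp.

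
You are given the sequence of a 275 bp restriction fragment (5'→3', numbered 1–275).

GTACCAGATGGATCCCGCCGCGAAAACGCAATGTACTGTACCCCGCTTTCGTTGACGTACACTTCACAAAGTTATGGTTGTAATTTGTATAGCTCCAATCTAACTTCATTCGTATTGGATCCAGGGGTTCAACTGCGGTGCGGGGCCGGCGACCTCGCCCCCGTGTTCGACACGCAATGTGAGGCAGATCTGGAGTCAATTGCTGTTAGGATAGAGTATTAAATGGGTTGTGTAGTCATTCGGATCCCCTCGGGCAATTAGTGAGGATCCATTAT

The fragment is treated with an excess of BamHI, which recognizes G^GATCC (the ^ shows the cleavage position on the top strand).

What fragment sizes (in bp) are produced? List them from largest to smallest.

BamHI sites (GGATCC) start at positions 10, 117, 242, 265.
BamHI cuts after the first base of each site, so after positions 10, 117, 242, 265.
Linear molecule, 4 cuts → 5 fragments:
  1–10 → 10 bp
  11–117 → 107 bp
  118–242 → 125 bp
  243–265 → 23 bp
  266–275 → 10 bp
Sorted largest to smallest: 125, 107, 23, 10, 10 bp.

125, 107, 23, 10, 10 bp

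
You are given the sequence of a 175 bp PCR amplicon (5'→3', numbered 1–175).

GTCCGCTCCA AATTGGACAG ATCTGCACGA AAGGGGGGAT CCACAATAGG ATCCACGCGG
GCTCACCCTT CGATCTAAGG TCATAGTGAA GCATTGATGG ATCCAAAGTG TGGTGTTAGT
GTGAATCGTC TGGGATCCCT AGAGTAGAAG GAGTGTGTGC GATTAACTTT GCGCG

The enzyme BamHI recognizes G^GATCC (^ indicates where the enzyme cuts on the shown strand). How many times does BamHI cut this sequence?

4

GGATCC occurs starting at positions 37, 49, 99, 133.
BamHI cuts at 4 sites.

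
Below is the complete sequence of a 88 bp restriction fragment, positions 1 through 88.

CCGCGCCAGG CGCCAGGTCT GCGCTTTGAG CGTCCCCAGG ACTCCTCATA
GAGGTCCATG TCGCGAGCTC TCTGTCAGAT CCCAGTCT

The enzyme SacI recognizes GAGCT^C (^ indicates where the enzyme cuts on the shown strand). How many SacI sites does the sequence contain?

GAGCTC occurs starting at position 65.
SacI cuts at 1 site.

1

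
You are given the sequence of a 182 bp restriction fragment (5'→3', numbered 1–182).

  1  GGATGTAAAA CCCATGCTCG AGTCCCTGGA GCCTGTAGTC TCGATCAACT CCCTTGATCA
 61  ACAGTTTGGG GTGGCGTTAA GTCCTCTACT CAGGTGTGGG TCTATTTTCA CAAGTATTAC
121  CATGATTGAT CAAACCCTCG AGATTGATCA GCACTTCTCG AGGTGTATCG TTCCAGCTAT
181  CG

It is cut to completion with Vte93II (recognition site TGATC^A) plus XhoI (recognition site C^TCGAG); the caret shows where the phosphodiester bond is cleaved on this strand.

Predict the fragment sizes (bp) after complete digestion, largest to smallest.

72, 42, 25, 17, 12, 8, 6 bp

Vte93II sites (TGATCA) start at positions 55, 127, 145.
Vte93II cuts after base 5 of each site (before the last base), so after positions 59, 131, 149.
XhoI sites (CTCGAG) start at positions 17, 137, 157.
XhoI cuts after the first base of each site, so after positions 17, 137, 157.
Combined cut positions: 17, 59, 131, 137, 149, 157.
Linear molecule, 6 cuts → 7 fragments:
  1–17 → 17 bp
  18–59 → 42 bp
  60–131 → 72 bp
  132–137 → 6 bp
  138–149 → 12 bp
  150–157 → 8 bp
  158–182 → 25 bp
Sorted largest to smallest: 72, 42, 25, 17, 12, 8, 6 bp.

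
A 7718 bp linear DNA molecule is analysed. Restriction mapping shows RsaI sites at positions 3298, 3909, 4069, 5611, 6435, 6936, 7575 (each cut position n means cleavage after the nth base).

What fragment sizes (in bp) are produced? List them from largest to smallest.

3298, 1542, 824, 639, 611, 501, 160, 143 bp

Linear molecule, 7 cuts → 8 fragments:
  3298 − 0 = 3298 bp
  3909 − 3298 = 611 bp
  4069 − 3909 = 160 bp
  5611 − 4069 = 1542 bp
  6435 − 5611 = 824 bp
  6936 − 6435 = 501 bp
  7575 − 6936 = 639 bp
  7718 − 7575 = 143 bp
Sorted largest to smallest: 3298, 1542, 824, 639, 611, 501, 160, 143 bp.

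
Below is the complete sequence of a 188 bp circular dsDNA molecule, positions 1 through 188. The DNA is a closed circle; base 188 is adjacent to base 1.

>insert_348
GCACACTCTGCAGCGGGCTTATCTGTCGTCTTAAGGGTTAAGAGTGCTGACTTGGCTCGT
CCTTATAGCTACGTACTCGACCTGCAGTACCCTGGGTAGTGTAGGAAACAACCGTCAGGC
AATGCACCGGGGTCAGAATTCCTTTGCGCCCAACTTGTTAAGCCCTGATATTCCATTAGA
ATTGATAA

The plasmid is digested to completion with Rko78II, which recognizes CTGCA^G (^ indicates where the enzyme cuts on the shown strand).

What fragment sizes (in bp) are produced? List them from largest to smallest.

114, 74 bp

Rko78II sites (CTGCAG) start at positions 8, 82.
Rko78II cuts after base 5 of each site (before the last base), so after positions 12, 86.
Circular molecule, 2 cuts → 2 fragments:
  13–86 → 74 bp
  87–188 then 1–12 → 102 + 12 = 114 bp
Sorted largest to smallest: 114, 74 bp.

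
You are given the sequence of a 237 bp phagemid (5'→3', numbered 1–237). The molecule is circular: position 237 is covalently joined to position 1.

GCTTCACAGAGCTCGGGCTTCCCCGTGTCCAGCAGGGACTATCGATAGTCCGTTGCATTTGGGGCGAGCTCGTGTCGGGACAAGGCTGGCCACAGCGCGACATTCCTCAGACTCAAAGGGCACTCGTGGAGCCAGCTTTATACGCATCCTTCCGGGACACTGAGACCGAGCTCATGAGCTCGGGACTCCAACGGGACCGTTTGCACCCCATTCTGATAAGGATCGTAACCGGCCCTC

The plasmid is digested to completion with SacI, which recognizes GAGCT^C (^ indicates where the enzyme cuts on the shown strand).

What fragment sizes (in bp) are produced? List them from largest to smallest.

SacI sites (GAGCTC) start at positions 9, 66, 168, 176.
SacI cuts after base 5 of each site (before the last base), so after positions 13, 70, 172, 180.
Circular molecule, 4 cuts → 4 fragments:
  14–70 → 57 bp
  71–172 → 102 bp
  173–180 → 8 bp
  181–237 then 1–13 → 57 + 13 = 70 bp
Sorted largest to smallest: 102, 70, 57, 8 bp.

102, 70, 57, 8 bp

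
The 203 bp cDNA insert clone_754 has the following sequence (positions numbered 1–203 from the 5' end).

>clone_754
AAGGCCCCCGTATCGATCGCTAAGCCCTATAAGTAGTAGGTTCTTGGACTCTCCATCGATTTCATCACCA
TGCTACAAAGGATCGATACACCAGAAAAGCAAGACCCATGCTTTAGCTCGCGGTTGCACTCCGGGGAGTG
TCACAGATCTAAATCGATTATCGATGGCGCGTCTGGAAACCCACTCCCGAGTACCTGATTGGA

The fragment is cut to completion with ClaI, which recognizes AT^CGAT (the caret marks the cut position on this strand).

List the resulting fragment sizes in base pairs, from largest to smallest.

ClaI sites (ATCGAT) start at positions 12, 55, 82, 153, 160.
ClaI cuts after base 2 of each site, so after positions 13, 56, 83, 154, 161.
Linear molecule, 5 cuts → 6 fragments:
  1–13 → 13 bp
  14–56 → 43 bp
  57–83 → 27 bp
  84–154 → 71 bp
  155–161 → 7 bp
  162–203 → 42 bp
Sorted largest to smallest: 71, 43, 42, 27, 13, 7 bp.

71, 43, 42, 27, 13, 7 bp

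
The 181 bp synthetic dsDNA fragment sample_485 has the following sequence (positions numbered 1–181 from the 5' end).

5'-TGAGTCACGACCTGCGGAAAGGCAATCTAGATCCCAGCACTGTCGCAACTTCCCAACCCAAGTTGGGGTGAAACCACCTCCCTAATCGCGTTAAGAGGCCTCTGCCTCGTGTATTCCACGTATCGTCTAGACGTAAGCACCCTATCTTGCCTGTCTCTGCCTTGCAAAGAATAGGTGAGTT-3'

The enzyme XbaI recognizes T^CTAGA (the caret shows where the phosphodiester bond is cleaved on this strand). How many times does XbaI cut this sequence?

2

TCTAGA occurs starting at positions 26, 126.
XbaI cuts at 2 sites.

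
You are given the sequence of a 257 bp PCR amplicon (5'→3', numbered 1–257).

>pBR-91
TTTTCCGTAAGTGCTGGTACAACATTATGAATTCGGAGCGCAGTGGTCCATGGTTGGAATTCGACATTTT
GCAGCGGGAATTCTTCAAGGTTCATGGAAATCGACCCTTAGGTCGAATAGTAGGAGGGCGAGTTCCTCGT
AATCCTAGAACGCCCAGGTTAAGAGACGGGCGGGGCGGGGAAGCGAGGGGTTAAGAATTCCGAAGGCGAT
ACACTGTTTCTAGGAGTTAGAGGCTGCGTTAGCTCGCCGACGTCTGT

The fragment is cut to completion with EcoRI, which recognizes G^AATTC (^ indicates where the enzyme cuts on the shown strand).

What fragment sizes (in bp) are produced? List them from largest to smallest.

117, 62, 29, 28, 21 bp

EcoRI sites (GAATTC) start at positions 29, 57, 78, 195.
EcoRI cuts after the first base of each site, so after positions 29, 57, 78, 195.
Linear molecule, 4 cuts → 5 fragments:
  1–29 → 29 bp
  30–57 → 28 bp
  58–78 → 21 bp
  79–195 → 117 bp
  196–257 → 62 bp
Sorted largest to smallest: 117, 62, 29, 28, 21 bp.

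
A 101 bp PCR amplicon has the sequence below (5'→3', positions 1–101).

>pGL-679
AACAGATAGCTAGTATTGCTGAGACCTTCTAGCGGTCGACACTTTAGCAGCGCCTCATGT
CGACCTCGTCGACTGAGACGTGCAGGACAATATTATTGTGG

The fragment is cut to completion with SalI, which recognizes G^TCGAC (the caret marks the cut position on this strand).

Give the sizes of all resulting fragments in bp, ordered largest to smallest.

SalI sites (GTCGAC) start at positions 35, 59, 68.
SalI cuts after the first base of each site, so after positions 35, 59, 68.
Linear molecule, 3 cuts → 4 fragments:
  1–35 → 35 bp
  36–59 → 24 bp
  60–68 → 9 bp
  69–101 → 33 bp
Sorted largest to smallest: 35, 33, 24, 9 bp.

35, 33, 24, 9 bp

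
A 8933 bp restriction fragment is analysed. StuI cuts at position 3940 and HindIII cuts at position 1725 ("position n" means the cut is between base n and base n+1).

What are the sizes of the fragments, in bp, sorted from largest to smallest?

4993, 2215, 1725 bp

Combined cut positions (sorted): 1725, 3940.
Linear molecule, 2 cuts → 3 fragments:
  1725 − 0 = 1725 bp
  3940 − 1725 = 2215 bp
  8933 − 3940 = 4993 bp
Sorted largest to smallest: 4993, 2215, 1725 bp.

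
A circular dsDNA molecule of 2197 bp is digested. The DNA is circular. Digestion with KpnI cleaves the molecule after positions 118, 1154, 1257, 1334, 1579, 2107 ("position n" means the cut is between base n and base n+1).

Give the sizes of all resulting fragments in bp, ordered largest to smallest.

Circular molecule, 6 cuts → 6 fragments:
  1154 − 118 = 1036 bp
  1257 − 1154 = 103 bp
  1334 − 1257 = 77 bp
  1579 − 1334 = 245 bp
  2107 − 1579 = 528 bp
  wrap: 2197 − 2107 + 118 = 208 bp
Sorted largest to smallest: 1036, 528, 245, 208, 103, 77 bp.

1036, 528, 245, 208, 103, 77 bp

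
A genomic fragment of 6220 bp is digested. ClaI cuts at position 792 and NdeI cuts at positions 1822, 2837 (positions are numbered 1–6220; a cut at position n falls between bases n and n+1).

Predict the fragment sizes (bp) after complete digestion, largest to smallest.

Combined cut positions (sorted): 792, 1822, 2837.
Linear molecule, 3 cuts → 4 fragments:
  792 − 0 = 792 bp
  1822 − 792 = 1030 bp
  2837 − 1822 = 1015 bp
  6220 − 2837 = 3383 bp
Sorted largest to smallest: 3383, 1030, 1015, 792 bp.

3383, 1030, 1015, 792 bp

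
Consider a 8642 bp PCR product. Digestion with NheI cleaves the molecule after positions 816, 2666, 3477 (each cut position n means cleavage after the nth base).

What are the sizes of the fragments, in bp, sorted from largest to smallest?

5165, 1850, 816, 811 bp

Linear molecule, 3 cuts → 4 fragments:
  816 − 0 = 816 bp
  2666 − 816 = 1850 bp
  3477 − 2666 = 811 bp
  8642 − 3477 = 5165 bp
Sorted largest to smallest: 5165, 1850, 816, 811 bp.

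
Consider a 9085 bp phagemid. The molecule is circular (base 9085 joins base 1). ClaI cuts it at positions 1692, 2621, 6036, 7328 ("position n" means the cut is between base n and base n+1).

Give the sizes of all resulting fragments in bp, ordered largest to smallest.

Circular molecule, 4 cuts → 4 fragments:
  2621 − 1692 = 929 bp
  6036 − 2621 = 3415 bp
  7328 − 6036 = 1292 bp
  wrap: 9085 − 7328 + 1692 = 3449 bp
Sorted largest to smallest: 3449, 3415, 1292, 929 bp.

3449, 3415, 1292, 929 bp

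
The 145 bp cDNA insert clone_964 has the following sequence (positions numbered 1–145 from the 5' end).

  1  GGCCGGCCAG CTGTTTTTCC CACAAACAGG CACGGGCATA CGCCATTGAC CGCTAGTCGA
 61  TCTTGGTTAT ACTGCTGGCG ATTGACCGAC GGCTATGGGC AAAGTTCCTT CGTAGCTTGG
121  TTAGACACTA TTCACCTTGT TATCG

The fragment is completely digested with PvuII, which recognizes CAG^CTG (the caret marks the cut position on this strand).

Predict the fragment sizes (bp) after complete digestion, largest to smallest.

135, 10 bp

The PvuII site (CAGCTG) starts at position 8.
PvuII cuts after base 3 of each site, so after position 10.
Linear molecule, 1 cut → 2 fragments:
  1–10 → 10 bp
  11–145 → 135 bp
Sorted largest to smallest: 135, 10 bp.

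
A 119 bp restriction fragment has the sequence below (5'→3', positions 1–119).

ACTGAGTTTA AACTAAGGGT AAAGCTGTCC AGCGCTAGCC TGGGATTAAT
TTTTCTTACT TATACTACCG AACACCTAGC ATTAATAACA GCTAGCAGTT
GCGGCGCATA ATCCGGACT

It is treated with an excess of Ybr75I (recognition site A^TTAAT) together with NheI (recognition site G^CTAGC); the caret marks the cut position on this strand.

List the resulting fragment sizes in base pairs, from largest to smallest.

Ybr75I sites (ATTAAT) start at positions 45, 81.
Ybr75I cuts after the first base of each site, so after positions 45, 81.
NheI sites (GCTAGC) start at positions 34, 91.
NheI cuts after the first base of each site, so after positions 34, 91.
Combined cut positions: 34, 45, 81, 91.
Linear molecule, 4 cuts → 5 fragments:
  1–34 → 34 bp
  35–45 → 11 bp
  46–81 → 36 bp
  82–91 → 10 bp
  92–119 → 28 bp
Sorted largest to smallest: 36, 34, 28, 11, 10 bp.

36, 34, 28, 11, 10 bp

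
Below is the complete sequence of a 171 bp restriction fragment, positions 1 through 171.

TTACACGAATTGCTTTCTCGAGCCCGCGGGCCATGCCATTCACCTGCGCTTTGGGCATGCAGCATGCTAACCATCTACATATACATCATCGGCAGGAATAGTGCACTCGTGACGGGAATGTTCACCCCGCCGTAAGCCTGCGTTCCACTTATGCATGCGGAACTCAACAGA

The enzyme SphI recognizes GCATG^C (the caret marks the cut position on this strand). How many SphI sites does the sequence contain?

3

GCATGC occurs starting at positions 55, 62, 153.
SphI cuts at 3 sites.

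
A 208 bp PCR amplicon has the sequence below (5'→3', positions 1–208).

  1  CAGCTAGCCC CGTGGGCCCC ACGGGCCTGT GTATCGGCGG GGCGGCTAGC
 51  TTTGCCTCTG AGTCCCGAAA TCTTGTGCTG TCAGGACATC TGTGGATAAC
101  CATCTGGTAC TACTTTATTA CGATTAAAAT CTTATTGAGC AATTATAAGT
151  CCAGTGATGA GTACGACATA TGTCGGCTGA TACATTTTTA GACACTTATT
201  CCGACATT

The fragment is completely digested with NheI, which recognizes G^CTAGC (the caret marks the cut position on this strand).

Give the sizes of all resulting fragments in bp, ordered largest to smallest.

163, 42, 3 bp

NheI sites (GCTAGC) start at positions 3, 45.
NheI cuts after the first base of each site, so after positions 3, 45.
Linear molecule, 2 cuts → 3 fragments:
  1–3 → 3 bp
  4–45 → 42 bp
  46–208 → 163 bp
Sorted largest to smallest: 163, 42, 3 bp.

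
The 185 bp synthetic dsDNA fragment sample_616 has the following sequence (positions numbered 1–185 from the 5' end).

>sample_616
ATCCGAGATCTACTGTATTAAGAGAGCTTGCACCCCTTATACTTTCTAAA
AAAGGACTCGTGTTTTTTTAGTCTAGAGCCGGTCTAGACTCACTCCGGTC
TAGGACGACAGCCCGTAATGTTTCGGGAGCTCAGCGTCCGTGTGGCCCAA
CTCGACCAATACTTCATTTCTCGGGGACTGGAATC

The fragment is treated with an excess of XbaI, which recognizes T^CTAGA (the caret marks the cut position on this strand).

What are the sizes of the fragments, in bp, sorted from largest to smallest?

102, 72, 11 bp

XbaI sites (TCTAGA) start at positions 72, 83.
XbaI cuts after the first base of each site, so after positions 72, 83.
Linear molecule, 2 cuts → 3 fragments:
  1–72 → 72 bp
  73–83 → 11 bp
  84–185 → 102 bp
Sorted largest to smallest: 102, 72, 11 bp.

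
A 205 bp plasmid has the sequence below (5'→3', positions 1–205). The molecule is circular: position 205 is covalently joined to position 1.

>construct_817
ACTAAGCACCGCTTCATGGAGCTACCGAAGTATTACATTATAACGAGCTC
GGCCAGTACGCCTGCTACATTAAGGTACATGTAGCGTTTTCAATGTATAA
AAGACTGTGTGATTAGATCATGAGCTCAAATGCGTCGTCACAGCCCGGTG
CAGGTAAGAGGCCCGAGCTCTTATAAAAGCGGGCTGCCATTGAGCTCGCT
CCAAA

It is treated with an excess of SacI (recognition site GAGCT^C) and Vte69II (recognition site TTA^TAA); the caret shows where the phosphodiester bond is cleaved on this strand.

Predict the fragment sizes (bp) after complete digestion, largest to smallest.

SacI sites (GAGCTC) start at positions 45, 122, 165, 192.
SacI cuts after base 5 of each site (before the last base), so after positions 49, 126, 169, 196.
Vte69II sites (TTATAA) start at positions 38, 171.
Vte69II cuts after base 3 of each site, so after positions 40, 173.
Combined cut positions: 40, 49, 126, 169, 173, 196.
Circular molecule, 6 cuts → 6 fragments:
  41–49 → 9 bp
  50–126 → 77 bp
  127–169 → 43 bp
  170–173 → 4 bp
  174–196 → 23 bp
  197–205 then 1–40 → 9 + 40 = 49 bp
Sorted largest to smallest: 77, 49, 43, 23, 9, 4 bp.

77, 49, 43, 23, 9, 4 bp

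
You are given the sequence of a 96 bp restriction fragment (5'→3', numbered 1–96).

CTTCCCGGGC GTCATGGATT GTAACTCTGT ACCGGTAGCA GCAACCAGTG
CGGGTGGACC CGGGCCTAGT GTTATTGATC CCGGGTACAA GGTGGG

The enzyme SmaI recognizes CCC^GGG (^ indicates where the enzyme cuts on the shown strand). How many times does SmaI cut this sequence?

3

CCCGGG occurs starting at positions 4, 59, 80.
SmaI cuts at 3 sites.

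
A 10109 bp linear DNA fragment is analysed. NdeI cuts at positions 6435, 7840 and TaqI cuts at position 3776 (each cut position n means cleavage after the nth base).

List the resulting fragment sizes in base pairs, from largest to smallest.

Combined cut positions (sorted): 3776, 6435, 7840.
Linear molecule, 3 cuts → 4 fragments:
  3776 − 0 = 3776 bp
  6435 − 3776 = 2659 bp
  7840 − 6435 = 1405 bp
  10109 − 7840 = 2269 bp
Sorted largest to smallest: 3776, 2659, 2269, 1405 bp.

3776, 2659, 2269, 1405 bp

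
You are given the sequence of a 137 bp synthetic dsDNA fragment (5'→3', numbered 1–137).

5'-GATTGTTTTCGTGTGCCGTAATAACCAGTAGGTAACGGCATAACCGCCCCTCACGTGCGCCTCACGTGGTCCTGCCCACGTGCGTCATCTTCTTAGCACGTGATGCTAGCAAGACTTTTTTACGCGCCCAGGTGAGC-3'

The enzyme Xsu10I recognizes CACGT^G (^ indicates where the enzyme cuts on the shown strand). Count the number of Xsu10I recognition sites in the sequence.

4

CACGTG occurs starting at positions 52, 63, 77, 97.
Xsu10I cuts at 4 sites.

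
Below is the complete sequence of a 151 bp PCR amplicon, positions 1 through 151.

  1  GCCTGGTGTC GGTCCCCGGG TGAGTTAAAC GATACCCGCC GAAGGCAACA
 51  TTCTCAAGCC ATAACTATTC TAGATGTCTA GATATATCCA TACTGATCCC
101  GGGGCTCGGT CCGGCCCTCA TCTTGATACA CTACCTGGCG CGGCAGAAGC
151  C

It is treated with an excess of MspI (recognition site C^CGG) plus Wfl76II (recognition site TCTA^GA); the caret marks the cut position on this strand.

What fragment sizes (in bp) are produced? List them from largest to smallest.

56, 40, 19, 16, 12, 8 bp

MspI sites (CCGG) start at positions 16, 99, 111.
MspI cuts after the first base of each site, so after positions 16, 99, 111.
Wfl76II sites (TCTAGA) start at positions 69, 77.
Wfl76II cuts after base 4 of each site, so after positions 72, 80.
Combined cut positions: 16, 72, 80, 99, 111.
Linear molecule, 5 cuts → 6 fragments:
  1–16 → 16 bp
  17–72 → 56 bp
  73–80 → 8 bp
  81–99 → 19 bp
  100–111 → 12 bp
  112–151 → 40 bp
Sorted largest to smallest: 56, 40, 19, 16, 12, 8 bp.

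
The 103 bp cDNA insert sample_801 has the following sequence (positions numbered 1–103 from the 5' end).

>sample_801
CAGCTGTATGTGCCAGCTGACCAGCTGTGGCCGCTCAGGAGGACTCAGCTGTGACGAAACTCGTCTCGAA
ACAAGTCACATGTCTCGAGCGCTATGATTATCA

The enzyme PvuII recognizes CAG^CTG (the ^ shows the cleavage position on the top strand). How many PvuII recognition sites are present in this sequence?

4

CAGCTG occurs starting at positions 1, 14, 22, 46.
PvuII cuts at 4 sites.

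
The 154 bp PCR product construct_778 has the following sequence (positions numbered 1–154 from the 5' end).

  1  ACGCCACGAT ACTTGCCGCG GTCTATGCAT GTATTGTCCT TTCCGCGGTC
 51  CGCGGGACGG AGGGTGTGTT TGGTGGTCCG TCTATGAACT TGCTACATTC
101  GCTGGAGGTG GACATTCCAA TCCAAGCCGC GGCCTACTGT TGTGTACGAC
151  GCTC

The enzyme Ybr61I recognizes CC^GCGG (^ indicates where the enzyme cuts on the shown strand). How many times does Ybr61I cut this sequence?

CCGCGG occurs starting at positions 16, 43, 50, 127.
Ybr61I cuts at 4 sites.

4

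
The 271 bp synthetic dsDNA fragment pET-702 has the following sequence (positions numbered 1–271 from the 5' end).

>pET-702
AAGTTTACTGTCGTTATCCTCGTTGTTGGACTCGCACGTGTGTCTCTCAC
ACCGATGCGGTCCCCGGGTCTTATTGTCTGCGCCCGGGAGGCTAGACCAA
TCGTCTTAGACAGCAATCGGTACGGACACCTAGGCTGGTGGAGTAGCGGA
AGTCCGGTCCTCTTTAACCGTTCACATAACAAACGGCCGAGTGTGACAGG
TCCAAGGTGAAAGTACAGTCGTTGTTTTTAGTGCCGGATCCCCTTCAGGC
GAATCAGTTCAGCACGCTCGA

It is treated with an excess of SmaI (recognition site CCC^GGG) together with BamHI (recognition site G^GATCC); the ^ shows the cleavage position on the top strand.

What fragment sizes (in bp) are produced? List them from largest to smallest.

151, 65, 35, 20 bp

SmaI sites (CCCGGG) start at positions 63, 83.
SmaI cuts after base 3 of each site, so after positions 65, 85.
The BamHI site (GGATCC) starts at position 236.
BamHI cuts after the first base of each site, so after position 236.
Combined cut positions: 65, 85, 236.
Linear molecule, 3 cuts → 4 fragments:
  1–65 → 65 bp
  66–85 → 20 bp
  86–236 → 151 bp
  237–271 → 35 bp
Sorted largest to smallest: 151, 65, 35, 20 bp.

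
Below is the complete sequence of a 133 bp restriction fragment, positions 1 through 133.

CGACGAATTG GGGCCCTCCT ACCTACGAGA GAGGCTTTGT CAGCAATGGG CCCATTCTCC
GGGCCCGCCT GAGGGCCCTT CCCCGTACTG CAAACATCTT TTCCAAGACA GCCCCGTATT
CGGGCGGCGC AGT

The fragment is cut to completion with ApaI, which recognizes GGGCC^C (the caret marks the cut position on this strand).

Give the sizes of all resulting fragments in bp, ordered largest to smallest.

ApaI sites (GGGCCC) start at positions 11, 48, 61, 73.
ApaI cuts after base 5 of each site (before the last base), so after positions 15, 52, 65, 77.
Linear molecule, 4 cuts → 5 fragments:
  1–15 → 15 bp
  16–52 → 37 bp
  53–65 → 13 bp
  66–77 → 12 bp
  78–133 → 56 bp
Sorted largest to smallest: 56, 37, 15, 13, 12 bp.

56, 37, 15, 13, 12 bp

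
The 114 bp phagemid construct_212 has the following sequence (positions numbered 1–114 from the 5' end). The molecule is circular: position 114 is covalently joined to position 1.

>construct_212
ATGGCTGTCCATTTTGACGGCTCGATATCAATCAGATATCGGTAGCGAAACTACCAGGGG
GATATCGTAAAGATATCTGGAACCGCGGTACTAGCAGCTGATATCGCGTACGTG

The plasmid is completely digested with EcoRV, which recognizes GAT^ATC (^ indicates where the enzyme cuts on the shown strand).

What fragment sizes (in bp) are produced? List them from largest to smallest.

EcoRV sites (GATATC) start at positions 24, 35, 61, 72, 100.
EcoRV cuts after base 3 of each site, so after positions 26, 37, 63, 74, 102.
Circular molecule, 5 cuts → 5 fragments:
  27–37 → 11 bp
  38–63 → 26 bp
  64–74 → 11 bp
  75–102 → 28 bp
  103–114 then 1–26 → 12 + 26 = 38 bp
Sorted largest to smallest: 38, 28, 26, 11, 11 bp.

38, 28, 26, 11, 11 bp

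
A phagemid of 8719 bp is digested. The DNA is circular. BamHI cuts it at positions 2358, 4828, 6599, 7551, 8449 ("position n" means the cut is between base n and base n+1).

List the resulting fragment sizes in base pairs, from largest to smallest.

Circular molecule, 5 cuts → 5 fragments:
  4828 − 2358 = 2470 bp
  6599 − 4828 = 1771 bp
  7551 − 6599 = 952 bp
  8449 − 7551 = 898 bp
  wrap: 8719 − 8449 + 2358 = 2628 bp
Sorted largest to smallest: 2628, 2470, 1771, 952, 898 bp.

2628, 2470, 1771, 952, 898 bp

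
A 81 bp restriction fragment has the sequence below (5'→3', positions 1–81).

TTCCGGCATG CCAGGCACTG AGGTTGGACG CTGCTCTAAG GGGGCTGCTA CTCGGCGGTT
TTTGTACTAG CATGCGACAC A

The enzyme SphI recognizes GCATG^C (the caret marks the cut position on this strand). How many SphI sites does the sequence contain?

2

GCATGC occurs starting at positions 6, 70.
SphI cuts at 2 sites.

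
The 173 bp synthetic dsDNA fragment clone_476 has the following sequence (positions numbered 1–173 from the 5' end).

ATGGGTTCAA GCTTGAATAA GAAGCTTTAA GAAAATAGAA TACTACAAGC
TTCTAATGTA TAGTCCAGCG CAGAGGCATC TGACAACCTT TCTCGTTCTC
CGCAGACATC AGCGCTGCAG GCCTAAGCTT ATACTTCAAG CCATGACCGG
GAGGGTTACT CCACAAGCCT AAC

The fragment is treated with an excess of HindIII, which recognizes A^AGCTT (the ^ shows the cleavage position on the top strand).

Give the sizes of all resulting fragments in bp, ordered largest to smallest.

HindIII sites (AAGCTT) start at positions 9, 22, 47, 125.
HindIII cuts after the first base of each site, so after positions 9, 22, 47, 125.
Linear molecule, 4 cuts → 5 fragments:
  1–9 → 9 bp
  10–22 → 13 bp
  23–47 → 25 bp
  48–125 → 78 bp
  126–173 → 48 bp
Sorted largest to smallest: 78, 48, 25, 13, 9 bp.

78, 48, 25, 13, 9 bp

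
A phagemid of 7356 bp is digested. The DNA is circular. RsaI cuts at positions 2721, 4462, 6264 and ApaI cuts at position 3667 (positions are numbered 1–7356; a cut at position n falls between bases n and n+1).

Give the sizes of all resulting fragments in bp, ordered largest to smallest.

Combined cut positions (sorted): 2721, 3667, 4462, 6264.
Circular molecule, 4 cuts → 4 fragments:
  3667 − 2721 = 946 bp
  4462 − 3667 = 795 bp
  6264 − 4462 = 1802 bp
  wrap: 7356 − 6264 + 2721 = 3813 bp
Sorted largest to smallest: 3813, 1802, 946, 795 bp.

3813, 1802, 946, 795 bp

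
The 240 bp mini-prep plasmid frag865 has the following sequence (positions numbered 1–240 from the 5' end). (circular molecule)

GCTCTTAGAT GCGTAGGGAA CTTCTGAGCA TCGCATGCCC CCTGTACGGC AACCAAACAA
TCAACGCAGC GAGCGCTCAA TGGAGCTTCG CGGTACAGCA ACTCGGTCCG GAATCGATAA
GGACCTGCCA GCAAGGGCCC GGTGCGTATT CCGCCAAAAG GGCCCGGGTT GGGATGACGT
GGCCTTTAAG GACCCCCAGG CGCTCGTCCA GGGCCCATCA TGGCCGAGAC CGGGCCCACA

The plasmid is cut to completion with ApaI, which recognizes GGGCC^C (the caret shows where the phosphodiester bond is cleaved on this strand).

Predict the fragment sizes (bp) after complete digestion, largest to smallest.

ApaI sites (GGGCCC) start at positions 135, 160, 211, 232.
ApaI cuts after base 5 of each site (before the last base), so after positions 139, 164, 215, 236.
Circular molecule, 4 cuts → 4 fragments:
  140–164 → 25 bp
  165–215 → 51 bp
  216–236 → 21 bp
  237–240 then 1–139 → 4 + 139 = 143 bp
Sorted largest to smallest: 143, 51, 25, 21 bp.

143, 51, 25, 21 bp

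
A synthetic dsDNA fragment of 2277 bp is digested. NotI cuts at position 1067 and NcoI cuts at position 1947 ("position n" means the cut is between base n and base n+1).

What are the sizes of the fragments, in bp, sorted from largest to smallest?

1067, 880, 330 bp

Combined cut positions (sorted): 1067, 1947.
Linear molecule, 2 cuts → 3 fragments:
  1067 − 0 = 1067 bp
  1947 − 1067 = 880 bp
  2277 − 1947 = 330 bp
Sorted largest to smallest: 1067, 880, 330 bp.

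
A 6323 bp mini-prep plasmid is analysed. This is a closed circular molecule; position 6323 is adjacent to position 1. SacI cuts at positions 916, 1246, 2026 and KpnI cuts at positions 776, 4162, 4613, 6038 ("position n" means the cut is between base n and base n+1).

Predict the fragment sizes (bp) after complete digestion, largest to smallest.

Combined cut positions (sorted): 776, 916, 1246, 2026, 4162, 4613, 6038.
Circular molecule, 7 cuts → 7 fragments:
  916 − 776 = 140 bp
  1246 − 916 = 330 bp
  2026 − 1246 = 780 bp
  4162 − 2026 = 2136 bp
  4613 − 4162 = 451 bp
  6038 − 4613 = 1425 bp
  wrap: 6323 − 6038 + 776 = 1061 bp
Sorted largest to smallest: 2136, 1425, 1061, 780, 451, 330, 140 bp.

2136, 1425, 1061, 780, 451, 330, 140 bp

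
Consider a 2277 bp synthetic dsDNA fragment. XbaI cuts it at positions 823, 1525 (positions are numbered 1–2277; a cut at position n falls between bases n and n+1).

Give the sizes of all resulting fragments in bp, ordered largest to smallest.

823, 752, 702 bp

Linear molecule, 2 cuts → 3 fragments:
  823 − 0 = 823 bp
  1525 − 823 = 702 bp
  2277 − 1525 = 752 bp
Sorted largest to smallest: 823, 752, 702 bp.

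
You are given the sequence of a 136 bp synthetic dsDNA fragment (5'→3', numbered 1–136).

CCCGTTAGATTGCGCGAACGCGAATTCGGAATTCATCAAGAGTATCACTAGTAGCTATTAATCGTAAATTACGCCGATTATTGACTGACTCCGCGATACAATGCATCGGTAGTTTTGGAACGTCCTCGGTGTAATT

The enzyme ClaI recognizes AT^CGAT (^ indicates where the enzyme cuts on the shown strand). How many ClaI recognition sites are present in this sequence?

No occurrence of ATCGAT is present in the sequence.
ClaI does not cut: 0 sites.

0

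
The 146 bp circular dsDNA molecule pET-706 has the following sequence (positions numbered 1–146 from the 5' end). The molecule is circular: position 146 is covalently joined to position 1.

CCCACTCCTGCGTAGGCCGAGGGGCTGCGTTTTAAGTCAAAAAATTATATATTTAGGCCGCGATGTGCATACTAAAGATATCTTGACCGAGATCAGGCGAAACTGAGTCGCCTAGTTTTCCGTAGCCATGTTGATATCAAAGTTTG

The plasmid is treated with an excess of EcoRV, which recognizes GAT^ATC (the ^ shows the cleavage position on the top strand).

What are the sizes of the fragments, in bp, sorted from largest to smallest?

EcoRV sites (GATATC) start at positions 77, 133.
EcoRV cuts after base 3 of each site, so after positions 79, 135.
Circular molecule, 2 cuts → 2 fragments:
  80–135 → 56 bp
  136–146 then 1–79 → 11 + 79 = 90 bp
Sorted largest to smallest: 90, 56 bp.

90, 56 bp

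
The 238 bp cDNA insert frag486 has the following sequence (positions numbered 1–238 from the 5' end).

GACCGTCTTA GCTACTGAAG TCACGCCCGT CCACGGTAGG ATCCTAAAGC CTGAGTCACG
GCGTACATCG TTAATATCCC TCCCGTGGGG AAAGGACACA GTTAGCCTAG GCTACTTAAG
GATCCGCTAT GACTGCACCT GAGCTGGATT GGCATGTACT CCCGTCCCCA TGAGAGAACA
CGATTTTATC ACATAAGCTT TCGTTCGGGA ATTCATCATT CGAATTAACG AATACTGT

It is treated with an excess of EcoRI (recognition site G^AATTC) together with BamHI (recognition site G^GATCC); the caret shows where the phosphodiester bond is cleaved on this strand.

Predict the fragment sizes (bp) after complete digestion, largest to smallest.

89, 81, 39, 29 bp

The EcoRI site (GAATTC) starts at position 209.
EcoRI cuts after the first base of each site, so after position 209.
BamHI sites (GGATCC) start at positions 39, 120.
BamHI cuts after the first base of each site, so after positions 39, 120.
Combined cut positions: 39, 120, 209.
Linear molecule, 3 cuts → 4 fragments:
  1–39 → 39 bp
  40–120 → 81 bp
  121–209 → 89 bp
  210–238 → 29 bp
Sorted largest to smallest: 89, 81, 39, 29 bp.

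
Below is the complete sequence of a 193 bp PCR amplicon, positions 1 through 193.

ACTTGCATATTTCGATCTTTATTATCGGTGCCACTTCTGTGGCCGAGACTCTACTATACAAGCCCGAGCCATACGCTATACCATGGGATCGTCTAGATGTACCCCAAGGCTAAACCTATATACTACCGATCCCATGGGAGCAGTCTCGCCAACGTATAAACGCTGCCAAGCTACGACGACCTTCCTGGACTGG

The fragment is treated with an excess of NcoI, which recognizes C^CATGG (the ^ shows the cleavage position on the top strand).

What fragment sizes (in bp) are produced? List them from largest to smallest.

NcoI sites (CCATGG) start at positions 81, 132.
NcoI cuts after the first base of each site, so after positions 81, 132.
Linear molecule, 2 cuts → 3 fragments:
  1–81 → 81 bp
  82–132 → 51 bp
  133–193 → 61 bp
Sorted largest to smallest: 81, 61, 51 bp.

81, 61, 51 bp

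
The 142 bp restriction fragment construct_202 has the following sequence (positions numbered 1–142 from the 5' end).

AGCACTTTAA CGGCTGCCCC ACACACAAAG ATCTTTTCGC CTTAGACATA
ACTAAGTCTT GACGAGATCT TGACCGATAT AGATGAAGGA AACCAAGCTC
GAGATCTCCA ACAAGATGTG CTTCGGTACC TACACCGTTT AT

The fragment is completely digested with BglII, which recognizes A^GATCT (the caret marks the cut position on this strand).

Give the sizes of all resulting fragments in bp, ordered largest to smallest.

BglII sites (AGATCT) start at positions 29, 65, 102.
BglII cuts after the first base of each site, so after positions 29, 65, 102.
Linear molecule, 3 cuts → 4 fragments:
  1–29 → 29 bp
  30–65 → 36 bp
  66–102 → 37 bp
  103–142 → 40 bp
Sorted largest to smallest: 40, 37, 36, 29 bp.

40, 37, 36, 29 bp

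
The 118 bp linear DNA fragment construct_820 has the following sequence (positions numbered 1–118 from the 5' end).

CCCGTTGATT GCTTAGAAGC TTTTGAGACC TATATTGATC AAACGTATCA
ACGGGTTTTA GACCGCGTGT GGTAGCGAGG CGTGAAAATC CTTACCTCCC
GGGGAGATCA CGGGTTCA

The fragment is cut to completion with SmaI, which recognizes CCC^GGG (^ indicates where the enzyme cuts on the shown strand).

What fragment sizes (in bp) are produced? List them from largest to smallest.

The SmaI site (CCCGGG) starts at position 98.
SmaI cuts after base 3 of each site, so after position 100.
Linear molecule, 1 cut → 2 fragments:
  1–100 → 100 bp
  101–118 → 18 bp
Sorted largest to smallest: 100, 18 bp.

100, 18 bp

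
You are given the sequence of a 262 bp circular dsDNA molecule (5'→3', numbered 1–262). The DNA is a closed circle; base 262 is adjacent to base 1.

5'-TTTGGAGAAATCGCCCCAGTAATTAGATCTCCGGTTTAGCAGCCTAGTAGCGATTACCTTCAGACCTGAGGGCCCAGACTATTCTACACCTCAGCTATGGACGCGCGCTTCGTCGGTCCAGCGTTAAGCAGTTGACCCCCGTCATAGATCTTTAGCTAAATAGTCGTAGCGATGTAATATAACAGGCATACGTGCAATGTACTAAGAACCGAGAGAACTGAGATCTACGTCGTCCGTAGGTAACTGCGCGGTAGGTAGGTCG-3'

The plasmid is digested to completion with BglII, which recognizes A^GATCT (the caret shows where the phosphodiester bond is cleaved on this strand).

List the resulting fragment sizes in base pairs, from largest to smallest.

BglII sites (AGATCT) start at positions 25, 146, 221.
BglII cuts after the first base of each site, so after positions 25, 146, 221.
Circular molecule, 3 cuts → 3 fragments:
  26–146 → 121 bp
  147–221 → 75 bp
  222–262 then 1–25 → 41 + 25 = 66 bp
Sorted largest to smallest: 121, 75, 66 bp.

121, 75, 66 bp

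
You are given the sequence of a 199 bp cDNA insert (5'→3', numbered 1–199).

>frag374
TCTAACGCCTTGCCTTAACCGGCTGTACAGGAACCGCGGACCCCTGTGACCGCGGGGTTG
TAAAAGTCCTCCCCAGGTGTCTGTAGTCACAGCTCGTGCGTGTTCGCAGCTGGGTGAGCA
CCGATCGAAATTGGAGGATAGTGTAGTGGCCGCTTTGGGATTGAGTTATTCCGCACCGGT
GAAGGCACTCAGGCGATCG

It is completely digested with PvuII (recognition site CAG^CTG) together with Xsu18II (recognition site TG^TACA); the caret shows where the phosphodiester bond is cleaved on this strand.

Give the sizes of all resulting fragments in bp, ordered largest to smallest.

90, 84, 25 bp

The PvuII site (CAGCTG) starts at position 107.
PvuII cuts after base 3 of each site, so after position 109.
The Xsu18II site (TGTACA) starts at position 24.
Xsu18II cuts after base 2 of each site, so after position 25.
Combined cut positions: 25, 109.
Linear molecule, 2 cuts → 3 fragments:
  1–25 → 25 bp
  26–109 → 84 bp
  110–199 → 90 bp
Sorted largest to smallest: 90, 84, 25 bp.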